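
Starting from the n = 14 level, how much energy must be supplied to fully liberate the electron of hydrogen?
0.069 eV

The ionization energy is the energy needed to remove the electron completely (n → ∞).

For hydrogen, E_n = -13.6057 eV / n².

At n = 14: E_14 = -13.6057 / 14² = -0.069417 eV
At n = ∞: E_∞ = 0 eV

Ionization energy = E_∞ - E_14 = 0 - (-0.069417) = 0.069417 eV
Ionization energy ≈ 0.069 eV

This is also called the binding energy of the electron in state n = 14.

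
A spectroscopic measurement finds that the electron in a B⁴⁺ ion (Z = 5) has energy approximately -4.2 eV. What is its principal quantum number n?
n = 9

The exact energy levels follow E_n = -13.6057 Z² / n² eV with Z = 5.

The measured value (-4.2 eV) is reported to only 2 significant figures, so we must test candidate n values and see which one matches to that precision.

Candidate energies:
  n = 7:  E = -13.6057 × 5² / 7² = -6.94168 eV
  n = 8:  E = -13.6057 × 5² / 8² = -5.31473 eV
  n = 9:  E = -13.6057 × 5² / 9² = -4.19929 eV  ← matches
  n = 10:  E = -13.6057 × 5² / 10² = -3.40143 eV
  n = 11:  E = -13.6057 × 5² / 11² = -2.81110 eV

Checking against the measurement of -4.2 eV (2 sig figs), only n = 9 agrees:
E_9 = -4.19929 eV, which rounds to -4.2 eV ✓

Therefore n = 9.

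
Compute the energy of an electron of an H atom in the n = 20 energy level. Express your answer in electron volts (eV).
-0.0340 eV

The energy levels of a hydrogen-like atom are given by:
E_n = -13.6057 eV / n²

For n = 20:
E_20 = -13.6057 eV / 20²
E_20 = -13.6057 eV / 400
E_20 = -0.0340 eV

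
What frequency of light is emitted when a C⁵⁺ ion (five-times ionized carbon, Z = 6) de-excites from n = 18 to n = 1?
1.1807e+17 Hz

First, find the transition energy:
E_18 = -13.6057 × 6² / 18² = -1.51174444 eV
E_1 = -13.6057 × 6² / 1² = -489.80520000 eV
|ΔE| = |E_1 - E_18| = 488.29345556 eV

Convert to Joules: E = 488.29345556 eV × (1.602177 × 10⁻¹⁹ J/eV) = 7.823325e-17 J

Using E = hf:
f = E/h = 7.823325e-17 J / (6.62607 × 10⁻³⁴ J·s)
f = 1.1807e+17 Hz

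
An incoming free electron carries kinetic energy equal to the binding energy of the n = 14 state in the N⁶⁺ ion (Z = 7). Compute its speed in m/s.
1.094e+06 m/s (or 0.365% of c)

The binding energy at n = 14 for N⁶⁺ is:
E_14 = -13.6057 × 7²/14² = -3.401425 eV
|E_14| = 3.401425 eV

Convert to Joules:
KE = 3.401425 eV × (1.602177 × 10⁻¹⁹ J/eV) = 5.44968e-19 J

Using KE = ½mv²:
v = √(2·KE/m_e)
v = √(2 × 5.44968e-19 J / 9.10938 × 10⁻³¹ kg)
v = 1.094e+06 m/s

This is approximately 0.365% the speed of light.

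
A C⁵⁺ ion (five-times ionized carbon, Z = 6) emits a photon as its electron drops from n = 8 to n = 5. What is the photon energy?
11.9390 eV

The energy levels are E_n = -13.6057 Z² eV / n².

Energy at n = 8: E_8 = -13.6057 × 6² / 8² = -7.6532063 eV
Energy at n = 5: E_5 = -13.6057 × 6² / 5² = -19.5922080 eV

For emission (electron falling to lower state), the photon energy is:
E_photon = E_8 - E_5 = |-7.6532063 - (-19.5922080)|
E_photon = 11.9390 eV

This energy is carried away by the emitted photon.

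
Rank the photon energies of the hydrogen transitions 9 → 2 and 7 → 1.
7 → 1

Calculate the energy for each transition:

Transition 9 → 2:
ΔE₁ = |E_2 - E_9| = |-13.6057/2² - (-13.6057/9²)|
ΔE₁ = |-3.40142500000 - (-0.16797160494)| = 3.23345340 eV

Transition 7 → 1:
ΔE₂ = |E_1 - E_7| = |-13.6057/1² - (-13.6057/7²)|
ΔE₂ = |-13.60570000000 - (-0.27766734694)| = 13.32803265 eV

Since 13.32803265 eV > 3.23345340 eV, the transition 7 → 1 emits the more energetic photon.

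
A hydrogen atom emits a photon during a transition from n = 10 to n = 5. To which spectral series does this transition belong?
Pfund series

The spectral series in hydrogen are named based on the final (lower) energy level:
- Lyman series: n_final = 1 (ultraviolet)
- Balmer series: n_final = 2 (visible/near-UV)
- Paschen series: n_final = 3 (infrared)
- Brackett series: n_final = 4 (infrared)
- Pfund series: n_final = 5 (far infrared)

Since this transition ends at n = 5, it belongs to the Pfund series.

For reference, this 10 → 5 line has photon energy
ΔE = 13.6057 eV × (1/5² - 1/10²) = 0.40817100 eV,
corresponding to wavelength λ = hc/ΔE = 1239.84 eV·nm / 0.40817100 eV = 3037.55 nm in the far infrared region.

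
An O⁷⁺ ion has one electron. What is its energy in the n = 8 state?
-13.605700 eV

For hydrogen-like ions, the energy levels scale with Z²:
E_n = -13.6057 Z² / n² eV

For O⁷⁺ (Z = 8) at n = 8:
E_8 = -13.6057 × 8² / 8²
E_8 = -13.6057 × 64 / 64
E_8 = -870.7648 / 64
E_8 = -13.605700 eV

The energy is 64 times more negative than hydrogen at the same n due to the stronger nuclear charge.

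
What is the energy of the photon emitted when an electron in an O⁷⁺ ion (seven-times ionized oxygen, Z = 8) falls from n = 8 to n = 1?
857.15910 eV

The energy levels are E_n = -13.6057 Z² eV / n².

Energy at n = 8: E_8 = -13.6057 × 8² / 8² = -13.60570000 eV
Energy at n = 1: E_1 = -13.6057 × 8² / 1² = -870.76480000 eV

For emission (electron falling to lower state), the photon energy is:
E_photon = E_8 - E_1 = |-13.60570000 - (-870.76480000)|
E_photon = 857.15910 eV

This energy is carried away by the emitted photon.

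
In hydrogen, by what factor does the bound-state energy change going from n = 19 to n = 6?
10.028

Using E_n = -13.6057 Z² / n² eV with Z = 1:

E_6 = -13.6057 / 6² = -13.6057 / 36 = -0.377936111 eV
E_19 = -13.6057 / 19² = -13.6057 / 361 = -0.037688920 eV

The ratio is:
E_6/E_19 = (-0.377936111) / (-0.037688920)
E_6/E_19 = (-13.6057/36) / (-13.6057/361)
E_6/E_19 = 361/36
E_6/E_19 = 10.028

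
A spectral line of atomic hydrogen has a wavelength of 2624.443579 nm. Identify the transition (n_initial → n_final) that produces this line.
n = 6 → n = 4

First, find the photon energy from the wavelength (hc = 1239.84 eV·nm):
E = hc/λ = 1239.84 eV·nm / 2624.443579 nm = 0.47242014 eV

The energy levels of hydrogen satisfy E_n = -13.6057 / n² eV, so an emission n_i → n_f releases
ΔE = 13.6057 × (1/n_f² − 1/n_i²) eV.

Setting ΔE equal to the photon energy:
1/n_f² − 1/n_i² = 0.47242014 / 13.6057 = 0.034722222

Since 1/n_i² must be positive, we need 1/n_f² > 0.034722222, i.e. n_f ≤ 5. For each allowed n_f, solve n_i = (1/n_f² − 0.034722222)^(−1/2) and check whether it is a whole number:
  n_f = 1: 1/n_i² = 1.000000000 − 0.034722222 = 0.965277778 → n_i = 1.018  (not an integer) ✗
  n_f = 2: 1/n_i² = 0.250000000 − 0.034722222 = 0.215277778 → n_i = 2.155  (not an integer) ✗
  n_f = 3: 1/n_i² = 0.111111111 − 0.034722222 = 0.076388889 → n_i = 3.618  (not an integer) ✗
  n_f = 4: 1/n_i² = 0.062500000 − 0.034722222 = 0.027777778 → n_i = 6.000  → integer, n_i = 6 ✓
  n_f = 5: 1/n_i² = 0.040000000 − 0.034722222 = 0.005277778 → n_i = 13.765  (not an integer) ✗

Only n_f = 4 gives an integer upper level, n_i = 6.

The transition is from n = 6 to n = 4 (emission).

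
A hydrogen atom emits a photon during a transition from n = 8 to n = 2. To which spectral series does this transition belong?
Balmer series

The spectral series in hydrogen are named based on the final (lower) energy level:
- Lyman series: n_final = 1 (ultraviolet)
- Balmer series: n_final = 2 (visible/near-UV)
- Paschen series: n_final = 3 (infrared)
- Brackett series: n_final = 4 (infrared)
- Pfund series: n_final = 5 (far infrared)

Since this transition ends at n = 2, it belongs to the Balmer series.

For reference, this 8 → 2 line has photon energy
ΔE = 13.6057 eV × (1/2² - 1/8²) = 3.1888359 eV,
corresponding to wavelength λ = hc/ΔE = 1239.84 eV·nm / 3.1888359 eV = 388.806 nm in the visible/near-UV region.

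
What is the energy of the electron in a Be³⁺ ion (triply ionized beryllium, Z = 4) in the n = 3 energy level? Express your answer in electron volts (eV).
-24.18791 eV

The energy levels of a hydrogen-like atom are given by:
E_n = -13.6057 Z² / n² eV  (with Z = 4 for Be³⁺)

For n = 3:
E_3 = -13.6057 × 4² / 3²
E_3 = -13.6057 × 16 / 9
E_3 = -24.18791 eV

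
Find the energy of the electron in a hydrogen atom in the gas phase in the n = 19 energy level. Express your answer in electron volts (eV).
-0.037689 eV

The energy levels of a hydrogen-like atom are given by:
E_n = -13.6057 eV / n²

For n = 19:
E_19 = -13.6057 eV / 19²
E_19 = -13.6057 eV / 361
E_19 = -0.037689 eV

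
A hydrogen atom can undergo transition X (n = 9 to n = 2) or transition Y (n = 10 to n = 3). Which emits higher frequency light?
9 → 2

Calculate the energy for each transition:

Transition 9 → 2:
ΔE₁ = |E_2 - E_9| = |-13.6057/2² - (-13.6057/9²)|
ΔE₁ = |-3.4014250000 - (-0.1679716049)| = 3.2334534 eV

Transition 10 → 3:
ΔE₂ = |E_3 - E_10| = |-13.6057/3² - (-13.6057/10²)|
ΔE₂ = |-1.5117444444 - (-0.1360570000)| = 1.3756874 eV

Since 3.2334534 eV > 1.3756874 eV, the transition 9 → 2 emits the more energetic photon.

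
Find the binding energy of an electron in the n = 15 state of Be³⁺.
0.9675 eV

The ionization energy is the energy needed to remove the electron completely (n → ∞).

For a hydrogen-like ion with Z = 4, E_n = -13.6057 Z² / n² eV.

At n = 15: E_15 = -13.6057 × 4² / 15² = -0.9675164 eV
At n = ∞: E_∞ = 0 eV

Ionization energy = E_∞ - E_15 = 0 - (-0.9675164) = 0.9675164 eV
Ionization energy ≈ 0.9675 eV

This is also called the binding energy of the electron in state n = 15.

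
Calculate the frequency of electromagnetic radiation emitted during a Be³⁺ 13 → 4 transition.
2.98e+15 Hz

First, find the transition energy:
E_13 = -13.6057 × 4² / 13² = -1.28811361 eV
E_4 = -13.6057 × 4² / 4² = -13.60570000 eV
|ΔE| = |E_4 - E_13| = 12.31758639 eV

Convert to Joules: E = 12.31758639 eV × (1.602177 × 10⁻¹⁹ J/eV) = 1.9735e-18 J

Using E = hf:
f = E/h = 1.9735e-18 J / (6.62607 × 10⁻³⁴ J·s)
f = 2.98e+15 Hz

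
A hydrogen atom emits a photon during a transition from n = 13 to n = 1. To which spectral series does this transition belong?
Lyman series

The spectral series in hydrogen are named based on the final (lower) energy level:
- Lyman series: n_final = 1 (ultraviolet)
- Balmer series: n_final = 2 (visible/near-UV)
- Paschen series: n_final = 3 (infrared)
- Brackett series: n_final = 4 (infrared)
- Pfund series: n_final = 5 (far infrared)

Since this transition ends at n = 1, it belongs to the Lyman series.

For reference, this 13 → 1 line has photon energy
ΔE = 13.6057 eV × (1/1² - 1/13²) = 13.525193 eV,
corresponding to wavelength λ = hc/ΔE = 1239.84 eV·nm / 13.525193 eV = 91.6689 nm in the ultraviolet region.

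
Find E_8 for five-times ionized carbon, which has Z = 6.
-7.65321 eV

For hydrogen-like ions, the energy levels scale with Z²:
E_n = -13.6057 Z² / n² eV

For C⁵⁺ (Z = 6) at n = 8:
E_8 = -13.6057 × 6² / 8²
E_8 = -13.6057 × 36 / 64
E_8 = -489.8052 / 64
E_8 = -7.65321 eV

The energy is 36 times more negative than hydrogen at the same n due to the stronger nuclear charge.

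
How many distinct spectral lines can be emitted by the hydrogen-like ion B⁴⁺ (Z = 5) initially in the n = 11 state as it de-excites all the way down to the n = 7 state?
10

The electron can occupy levels n = 7, 8, ..., 11 during de-excitation — that is m = 11 - 7 + 1 = 5 distinct levels.

The number of distinct spectral lines equals the number of ways to choose 2 of these m levels (each pair gives one possible emission transition):

Number of lines = m(m-1)/2 = 5×4/2 = 10

These correspond to all possible transitions between the 5 levels:
11 → 10, 11 → 9, 11 → 8, 11 → 7, 10 → 9, 10 → 8, 10 → 7, 9 → 8...

Each transition produces a photon with a unique energy (and thus wavelength). This count does not depend on Z.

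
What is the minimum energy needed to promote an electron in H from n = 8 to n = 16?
0.159 eV

The energy levels of a hydrogen-like atom are E_n = -13.6057 eV / n².

Energy at n = 8: E_8 = -13.6057 / 8² = -0.212589 eV
Energy at n = 16: E_16 = -13.6057 / 16² = -0.053147 eV

The excitation energy is the difference:
ΔE = E_16 - E_8
ΔE = -0.053147 - (-0.212589)
ΔE = 0.159 eV

Since this is positive, energy must be absorbed (photon absorption).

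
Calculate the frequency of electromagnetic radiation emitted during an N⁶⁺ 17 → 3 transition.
1.73536e+16 Hz

First, find the transition energy:
E_17 = -13.6057 × 7² / 17² = -2.3068488 eV
E_3 = -13.6057 × 7² / 3² = -74.0754778 eV
|ΔE| = |E_3 - E_17| = 71.7686290 eV

Convert to Joules: E = 71.7686290 eV × (1.602177 × 10⁻¹⁹ J/eV) = 1.1498605e-17 J

Using E = hf:
f = E/h = 1.1498605e-17 J / (6.62607 × 10⁻³⁴ J·s)
f = 1.73536e+16 Hz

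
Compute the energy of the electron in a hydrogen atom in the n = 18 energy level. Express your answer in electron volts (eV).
-0.0420 eV

The energy levels of a hydrogen-like atom are given by:
E_n = -13.6057 eV / n²

For n = 18:
E_18 = -13.6057 eV / 18²
E_18 = -13.6057 eV / 324
E_18 = -0.0420 eV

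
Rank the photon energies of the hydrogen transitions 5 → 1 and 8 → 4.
5 → 1

Calculate the energy for each transition:

Transition 5 → 1:
ΔE₁ = |E_1 - E_5| = |-13.6057/1² - (-13.6057/5²)|
ΔE₁ = |-13.6057000000 - (-0.5442280000)| = 13.0614720 eV

Transition 8 → 4:
ΔE₂ = |E_4 - E_8| = |-13.6057/4² - (-13.6057/8²)|
ΔE₂ = |-0.8503562500 - (-0.2125890625)| = 0.6377672 eV

Since 13.0614720 eV > 0.6377672 eV, the transition 5 → 1 emits the more energetic photon.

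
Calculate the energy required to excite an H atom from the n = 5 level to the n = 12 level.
0.450 eV

The energy levels of a hydrogen-like atom are E_n = -13.6057 eV / n².

Energy at n = 5: E_5 = -13.6057 / 5² = -0.544228 eV
Energy at n = 12: E_12 = -13.6057 / 12² = -0.094484 eV

The excitation energy is the difference:
ΔE = E_12 - E_5
ΔE = -0.094484 - (-0.544228)
ΔE = 0.450 eV

Since this is positive, energy must be absorbed (photon absorption).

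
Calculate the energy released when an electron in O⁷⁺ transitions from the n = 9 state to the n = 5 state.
24.080 eV

The energy levels are E_n = -13.6057 Z² eV / n².

Energy at n = 9: E_9 = -13.6057 × 8² / 9² = -10.750183 eV
Energy at n = 5: E_5 = -13.6057 × 8² / 5² = -34.830592 eV

For emission (electron falling to lower state), the photon energy is:
E_photon = E_9 - E_5 = |-10.750183 - (-34.830592)|
E_photon = 24.080 eV

This energy is carried away by the emitted photon.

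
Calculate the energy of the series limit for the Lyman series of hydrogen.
13.60570 eV

The series limit corresponds to the transition from n = ∞ to n = 1.
This is the highest energy (shortest wavelength) transition in the Lyman series.

E_∞ = 0 eV
E_1 = -13.6057 / 1² = -13.60570 eV

Energy at series limit:
ΔE = E_∞ - E_1 = 0 - (-13.60570) = 13.60570 eV

This energy equals the ionization energy from the n = 1 state of hydrogen.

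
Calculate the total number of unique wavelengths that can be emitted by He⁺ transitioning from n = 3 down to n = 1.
3

The electron can occupy levels n = 1, 2, ..., 3 during de-excitation — that is m = 3 - 1 + 1 = 3 distinct levels.

The number of distinct spectral lines equals the number of ways to choose 2 of these m levels (each pair gives one possible emission transition):

Number of lines = m(m-1)/2 = 3×2/2 = 3

These correspond to all possible transitions between the 3 levels:
3 → 2, 3 → 1, 2 → 1

Each transition produces a photon with a unique energy (and thus wavelength). This count does not depend on Z.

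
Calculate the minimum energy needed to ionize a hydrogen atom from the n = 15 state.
0.0605 eV

The ionization energy is the energy needed to remove the electron completely (n → ∞).

For hydrogen, E_n = -13.6057 eV / n².

At n = 15: E_15 = -13.6057 / 15² = -0.0604698 eV
At n = ∞: E_∞ = 0 eV

Ionization energy = E_∞ - E_15 = 0 - (-0.0604698) = 0.0604698 eV
Ionization energy ≈ 0.0605 eV

This is also called the binding energy of the electron in state n = 15.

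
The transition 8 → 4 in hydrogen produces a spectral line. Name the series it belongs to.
Brackett series

The spectral series in hydrogen are named based on the final (lower) energy level:
- Lyman series: n_final = 1 (ultraviolet)
- Balmer series: n_final = 2 (visible/near-UV)
- Paschen series: n_final = 3 (infrared)
- Brackett series: n_final = 4 (infrared)
- Pfund series: n_final = 5 (far infrared)

Since this transition ends at n = 4, it belongs to the Brackett series.

For reference, this 8 → 4 line has photon energy
ΔE = 13.6057 eV × (1/4² - 1/8²) = 0.6377671875 eV,
corresponding to wavelength λ = hc/ΔE = 1239.84 eV·nm / 0.6377671875 eV = 1944.0323 nm in the infrared region.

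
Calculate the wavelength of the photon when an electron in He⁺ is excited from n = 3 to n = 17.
211.625054 nm

First, find the transition energy using E_n = -13.6057 Z² / n² eV:
E_3 = -13.6057 × 2² / 3² = -6.0469777778 eV
E_17 = -13.6057 × 2² / 17² = -0.1883141869 eV

Photon energy: |ΔE| = |E_17 - E_3| = 5.8586635909 eV

Convert to wavelength using E = hc/λ with hc = 1239.84 eV·nm:
λ = hc/E = 1239.84 eV·nm / 5.8586635909 eV
λ = 211.625054 nm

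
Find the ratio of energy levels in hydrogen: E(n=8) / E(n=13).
2.640625

Using E_n = -13.6057 Z² / n² eV with Z = 1:

E_8 = -13.6057 / 8² = -13.6057 / 64 = -0.2125890625 eV
E_13 = -13.6057 / 13² = -13.6057 / 169 = -0.0805071006 eV

The ratio is:
E_8/E_13 = (-0.2125890625) / (-0.0805071006)
E_8/E_13 = (-13.6057/64) / (-13.6057/169)
E_8/E_13 = 169/64
E_8/E_13 = 2.640625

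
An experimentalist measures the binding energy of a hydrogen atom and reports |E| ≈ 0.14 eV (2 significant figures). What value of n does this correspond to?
n = 10

The exact energy levels follow E_n = -13.6057 eV / n².

The measured value (-0.14 eV) is reported to only 2 significant figures, so we must test candidate n values and see which one matches to that precision.

Candidate energies:
  n = 8:  E = -13.6057/8² = -0.212589 eV
  n = 9:  E = -13.6057/9² = -0.167972 eV
  n = 10:  E = -13.6057/10² = -0.136057 eV  ← matches
  n = 11:  E = -13.6057/11² = -0.112444 eV
  n = 12:  E = -13.6057/12² = -0.094484 eV

Checking against the measurement of -0.14 eV (2 sig figs), only n = 10 agrees:
E_10 = -0.136057 eV, which rounds to -0.14 eV ✓

Therefore n = 10.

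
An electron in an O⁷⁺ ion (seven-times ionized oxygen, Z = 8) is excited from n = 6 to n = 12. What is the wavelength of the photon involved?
68.344885 nm

First, find the transition energy using E_n = -13.6057 Z² / n² eV:
E_6 = -13.6057 × 8² / 6² = -24.18791111 eV
E_12 = -13.6057 × 8² / 12² = -6.04697778 eV

Photon energy: |ΔE| = |E_12 - E_6| = 18.14093333 eV

Convert to wavelength using E = hc/λ with hc = 1239.84 eV·nm:
λ = hc/E = 1239.84 eV·nm / 18.14093333 eV
λ = 68.344885 nm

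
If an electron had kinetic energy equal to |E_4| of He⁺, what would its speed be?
1.094e+06 m/s (or 0.364868% of c)

The binding energy at n = 4 for He⁺ is:
E_4 = -13.6057 × 2²/4² = -3.40142500 eV
|E_4| = 3.40142500 eV

Convert to Joules:
KE = 3.40142500 eV × (1.602177 × 10⁻¹⁹ J/eV) = 5.44968e-19 J

Using KE = ½mv²:
v = √(2·KE/m_e)
v = √(2 × 5.44968e-19 J / 9.10938 × 10⁻³¹ kg)
v = 1.094e+06 m/s

This is approximately 0.364868% the speed of light.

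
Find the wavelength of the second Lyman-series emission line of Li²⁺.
11.3908 nm

The lines of a series are numbered from the longest wavelength (smallest ΔE) outward; the second line is the transition from n = n_f + 2 to n_f.
The Lyman series has all transitions ending at n_f = 1.

For Li²⁺ (Z = 3), the second line (β-line) is the jump from n = 3 to n = 1:
E_3 = -13.6057 × 3² / 3² = -13.605700 eV
E_1 = -13.6057 × 3² / 1² = -122.451300 eV
ΔE = E_3 - E_1 = 108.845600 eV

λ = hc/E = 1239.84 eV·nm / 108.845600 eV
λ = 11.3908 nm

This is the β-line of the Lyman series in Li²⁺.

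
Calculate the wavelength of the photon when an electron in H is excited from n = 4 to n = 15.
1569.64329 nm

First, find the transition energy using E_n = -13.6057 / n² eV:
E_4 = -13.6057 / 4² = -0.85035625000 eV
E_15 = -13.6057 / 15² = -0.06046977778 eV

Photon energy: |ΔE| = |E_15 - E_4| = 0.78988647222 eV

Convert to wavelength using E = hc/λ with hc = 1239.84 eV·nm:
λ = hc/E = 1239.84 eV·nm / 0.78988647222 eV
λ = 1569.64329 nm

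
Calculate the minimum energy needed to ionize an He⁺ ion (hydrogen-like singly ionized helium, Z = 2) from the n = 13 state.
0.32 eV

The ionization energy is the energy needed to remove the electron completely (n → ∞).

For a hydrogen-like ion with Z = 2, E_n = -13.6057 Z² / n² eV.

At n = 13: E_13 = -13.6057 × 2² / 13² = -0.32203 eV
At n = ∞: E_∞ = 0 eV

Ionization energy = E_∞ - E_13 = 0 - (-0.32203) = 0.32203 eV
Ionization energy ≈ 0.32 eV

This is also called the binding energy of the electron in state n = 13.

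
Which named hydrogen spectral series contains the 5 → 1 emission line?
Lyman series

The spectral series in hydrogen are named based on the final (lower) energy level:
- Lyman series: n_final = 1 (ultraviolet)
- Balmer series: n_final = 2 (visible/near-UV)
- Paschen series: n_final = 3 (infrared)
- Brackett series: n_final = 4 (infrared)
- Pfund series: n_final = 5 (far infrared)

Since this transition ends at n = 1, it belongs to the Lyman series.

For reference, this 5 → 1 line has photon energy
ΔE = 13.6057 eV × (1/1² - 1/5²) = 13.06147 eV,
corresponding to wavelength λ = hc/ΔE = 1239.84 eV·nm / 13.06147 eV = 94.923 nm in the ultraviolet region.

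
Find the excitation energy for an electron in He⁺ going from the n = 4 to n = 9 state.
2.729539 eV

The energy levels of a hydrogen-like atom are E_n = -13.6057 Z² eV / n².

Energy at n = 4: E_4 = -13.6057 × 2² / 4² = -3.401425000 eV
Energy at n = 9: E_9 = -13.6057 × 2² / 9² = -0.671886420 eV

The excitation energy is the difference:
ΔE = E_9 - E_4
ΔE = -0.671886420 - (-3.401425000)
ΔE = 2.729539 eV

Since this is positive, energy must be absorbed (photon absorption).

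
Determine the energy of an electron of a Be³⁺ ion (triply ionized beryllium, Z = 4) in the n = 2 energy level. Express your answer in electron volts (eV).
-54.4228 eV

The energy levels of a hydrogen-like atom are given by:
E_n = -13.6057 Z² / n² eV  (with Z = 4 for Be³⁺)

For n = 2:
E_2 = -13.6057 × 4² / 2²
E_2 = -13.6057 × 16 / 4
E_2 = -54.4228 eV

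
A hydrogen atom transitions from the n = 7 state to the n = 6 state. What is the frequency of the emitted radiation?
2.424e+13 Hz

First, find the transition energy:
E_7 = -13.6057 / 7² = -0.27766735 eV
E_6 = -13.6057 / 6² = -0.37793611 eV
|ΔE| = |E_6 - E_7| = 0.10026876 eV

Convert to Joules: E = 0.10026876 eV × (1.602177 × 10⁻¹⁹ J/eV) = 1.60648e-20 J

Using E = hf:
f = E/h = 1.60648e-20 J / (6.62607 × 10⁻³⁴ J·s)
f = 2.424e+13 Hz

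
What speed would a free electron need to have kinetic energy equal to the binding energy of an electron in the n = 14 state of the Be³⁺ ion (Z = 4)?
6.251e+05 m/s (or 0.20850% of c)

The binding energy at n = 14 for Be³⁺ is:
E_14 = -13.6057 × 4²/14² = -1.1106694 eV
|E_14| = 1.1106694 eV

Convert to Joules:
KE = 1.1106694 eV × (1.602177 × 10⁻¹⁹ J/eV) = 1.77949e-19 J

Using KE = ½mv²:
v = √(2·KE/m_e)
v = √(2 × 1.77949e-19 J / 9.10938 × 10⁻³¹ kg)
v = 6.251e+05 m/s

This is approximately 0.20850% the speed of light.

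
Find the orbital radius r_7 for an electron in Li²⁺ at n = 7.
0.8643 nm (or 8.6432 Å)

The Bohr radius formula is:
r_n = n² a₀ / Z

where a₀ = 0.0529177 nm is the Bohr radius.

For Li²⁺ (Z = 3) at n = 7:
r_7 = 7² × 0.0529177 nm / 3
r_7 = 49 × 0.0529177 nm / 3
r_7 = 2.59297 nm / 3
r_7 = 0.8643 nm

The electron orbits at approximately 0.8643 nm from the nucleus.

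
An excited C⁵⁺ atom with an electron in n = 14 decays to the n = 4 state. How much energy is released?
28.11382 eV

The energy levels are E_n = -13.6057 Z² eV / n².

Energy at n = 14: E_14 = -13.6057 × 6² / 14² = -2.49900612 eV
Energy at n = 4: E_4 = -13.6057 × 6² / 4² = -30.61282500 eV

For emission (electron falling to lower state), the photon energy is:
E_photon = E_14 - E_4 = |-2.49900612 - (-30.61282500)|
E_photon = 28.11382 eV

This energy is carried away by the emitted photon.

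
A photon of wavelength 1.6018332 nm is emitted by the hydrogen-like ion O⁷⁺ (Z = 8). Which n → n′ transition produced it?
n = 3 → n = 1

First, find the photon energy from the wavelength (hc = 1239.84 eV·nm):
E = hc/λ = 1239.84 eV·nm / 1.6018332 nm = 774.01317 eV

The energy levels of O⁷⁺ satisfy E_n = -13.6057 × 8² / n² eV, so an emission n_i → n_f releases
ΔE = 13.6057 × 8² × (1/n_f² − 1/n_i²) eV.

Setting ΔE equal to the photon energy:
1/n_f² − 1/n_i² = 774.01317 / (13.6057 × 8²) = 0.88888891

Since 1/n_i² must be positive, we need 1/n_f² > 0.88888891, i.e. n_f ≤ 1. For each allowed n_f, solve n_i = (1/n_f² − 0.88888891)^(−1/2) and check whether it is a whole number:
  n_f = 1: 1/n_i² = 1.00000000 − 0.88888891 = 0.11111109 → n_i = 3.000  → integer, n_i = 3 ✓

Only n_f = 1 gives an integer upper level, n_i = 3.

The transition is from n = 3 to n = 1 (emission).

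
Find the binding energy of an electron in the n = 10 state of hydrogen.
0.136057 eV

The ionization energy is the energy needed to remove the electron completely (n → ∞).

For hydrogen, E_n = -13.6057 eV / n².

At n = 10: E_10 = -13.6057 / 10² = -0.136057000 eV
At n = ∞: E_∞ = 0 eV

Ionization energy = E_∞ - E_10 = 0 - (-0.136057000) = 0.136057000 eV
Ionization energy ≈ 0.136057 eV

This is also called the binding energy of the electron in state n = 10.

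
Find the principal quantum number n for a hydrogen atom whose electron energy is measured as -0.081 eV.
n = 13

The exact energy levels follow E_n = -13.6057 eV / n².

The measured value (-0.081 eV) is reported to only 2 significant figures, so we must test candidate n values and see which one matches to that precision.

Candidate energies:
  n = 11:  E = -13.6057/11² = -0.11244 eV
  n = 12:  E = -13.6057/12² = -0.09448 eV
  n = 13:  E = -13.6057/13² = -0.08051 eV  ← matches
  n = 14:  E = -13.6057/14² = -0.06942 eV
  n = 15:  E = -13.6057/15² = -0.06047 eV

Checking against the measurement of -0.081 eV (2 sig figs), only n = 13 agrees:
E_13 = -0.08051 eV, which rounds to -0.081 eV ✓

Therefore n = 13.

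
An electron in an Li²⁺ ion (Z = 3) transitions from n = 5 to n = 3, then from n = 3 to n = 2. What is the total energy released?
25.715 eV

The energy levels of Li²⁺ are E_n = -13.6057 × 3² / n² eV.

First transition (5 → 3):
ΔE₁ = |E_3 - E_5|
ΔE₁ = |-13.605700000 - (-4.898052000)| = 8.707648 eV

Second transition (3 → 2):
ΔE₂ = |E_2 - E_3|
ΔE₂ = |-30.612825000 - (-13.605700000)| = 17.007125 eV

Total energy released:
E_total = ΔE₁ + ΔE₂ = 8.707648 + 17.007125 = 25.715 eV

Note: This equals the direct transition 5 → 2: 25.715 eV ✓
Energy is conserved regardless of the path taken.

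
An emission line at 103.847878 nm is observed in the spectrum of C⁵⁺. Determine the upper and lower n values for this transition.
n = 8 → n = 5

First, find the photon energy from the wavelength (hc = 1239.84 eV·nm):
E = hc/λ = 1239.84 eV·nm / 103.847878 nm = 11.939002 eV

The energy levels of C⁵⁺ satisfy E_n = -13.6057 × 6² / n² eV, so an emission n_i → n_f releases
ΔE = 13.6057 × 6² × (1/n_f² − 1/n_i²) eV.

Setting ΔE equal to the photon energy:
1/n_f² − 1/n_i² = 11.939002 / (13.6057 × 6²) = 0.024375001

Since 1/n_i² must be positive, we need 1/n_f² > 0.024375001, i.e. n_f ≤ 6. For each allowed n_f, solve n_i = (1/n_f² − 0.024375001)^(−1/2) and check whether it is a whole number:
  n_f = 1: 1/n_i² = 1.000000000 − 0.024375001 = 0.975624999 → n_i = 1.012  (not an integer) ✗
  n_f = 2: 1/n_i² = 0.250000000 − 0.024375001 = 0.225624999 → n_i = 2.105  (not an integer) ✗
  n_f = 3: 1/n_i² = 0.111111111 − 0.024375001 = 0.086736110 → n_i = 3.395  (not an integer) ✗
  n_f = 4: 1/n_i² = 0.062500000 − 0.024375001 = 0.038124999 → n_i = 5.121  (not an integer) ✗
  n_f = 5: 1/n_i² = 0.040000000 − 0.024375001 = 0.015624999 → n_i = 8.000  → integer, n_i = 8 ✓
  n_f = 6: 1/n_i² = 0.027777778 − 0.024375001 = 0.003402777 → n_i = 17.143  (not an integer) ✗

Only n_f = 5 gives an integer upper level, n_i = 8.

The transition is from n = 8 to n = 5 (emission).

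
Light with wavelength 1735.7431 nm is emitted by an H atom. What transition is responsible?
n = 10 → n = 4

First, find the photon energy from the wavelength (hc = 1239.84 eV·nm):
E = hc/λ = 1239.84 eV·nm / 1735.7431 nm = 0.71429925 eV

The energy levels of hydrogen satisfy E_n = -13.6057 / n² eV, so an emission n_i → n_f releases
ΔE = 13.6057 × (1/n_f² − 1/n_i²) eV.

Setting ΔE equal to the photon energy:
1/n_f² − 1/n_i² = 0.71429925 / 13.6057 = 0.052500000

Since 1/n_i² must be positive, we need 1/n_f² > 0.052500000, i.e. n_f ≤ 4. For each allowed n_f, solve n_i = (1/n_f² − 0.052500000)^(−1/2) and check whether it is a whole number:
  n_f = 1: 1/n_i² = 1.000000000 − 0.052500000 = 0.947500000 → n_i = 1.027  (not an integer) ✗
  n_f = 2: 1/n_i² = 0.250000000 − 0.052500000 = 0.197500000 → n_i = 2.250  (not an integer) ✗
  n_f = 3: 1/n_i² = 0.111111111 − 0.052500000 = 0.058611111 → n_i = 4.131  (not an integer) ✗
  n_f = 4: 1/n_i² = 0.062500000 − 0.052500000 = 0.010000000 → n_i = 10.000  → integer, n_i = 10 ✓

Only n_f = 4 gives an integer upper level, n_i = 10.

The transition is from n = 10 to n = 4 (emission).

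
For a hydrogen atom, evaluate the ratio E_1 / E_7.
49.000

Using E_n = -13.6057 Z² / n² eV with Z = 1:

E_1 = -13.6057 / 1² = -13.6057 / 1 = -13.605700000 eV
E_7 = -13.6057 / 7² = -13.6057 / 49 = -0.277667347 eV

The ratio is:
E_1/E_7 = (-13.605700000) / (-0.277667347)
E_1/E_7 = (-13.6057/1) / (-13.6057/49)
E_1/E_7 = 49/1
E_1/E_7 = 49.000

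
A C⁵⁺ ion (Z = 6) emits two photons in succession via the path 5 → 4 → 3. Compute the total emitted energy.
34.83059 eV

The energy levels of C⁵⁺ are E_n = -13.6057 × 6² / n² eV.

First transition (5 → 4):
ΔE₁ = |E_4 - E_5|
ΔE₁ = |-30.61282500000 - (-19.59220800000)| = 11.02061700 eV

Second transition (4 → 3):
ΔE₂ = |E_3 - E_4|
ΔE₂ = |-54.42280000000 - (-30.61282500000)| = 23.80997500 eV

Total energy released:
E_total = ΔE₁ + ΔE₂ = 11.02061700 + 23.80997500 = 34.83059 eV

Note: This equals the direct transition 5 → 3: 34.83059 eV ✓
Energy is conserved regardless of the path taken.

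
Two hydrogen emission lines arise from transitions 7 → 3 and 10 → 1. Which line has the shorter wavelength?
10 → 1

Calculate the energy for each transition:

Transition 7 → 3:
ΔE₁ = |E_3 - E_7| = |-13.6057/3² - (-13.6057/7²)|
ΔE₁ = |-1.511744444 - (-0.277667347)| = 1.234077 eV

Transition 10 → 1:
ΔE₂ = |E_1 - E_10| = |-13.6057/1² - (-13.6057/10²)|
ΔE₂ = |-13.605700000 - (-0.136057000)| = 13.469643 eV

Since 13.469643 eV > 1.234077 eV, the transition 10 → 1 emits the more energetic photon.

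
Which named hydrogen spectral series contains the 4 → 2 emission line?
Balmer series

The spectral series in hydrogen are named based on the final (lower) energy level:
- Lyman series: n_final = 1 (ultraviolet)
- Balmer series: n_final = 2 (visible/near-UV)
- Paschen series: n_final = 3 (infrared)
- Brackett series: n_final = 4 (infrared)
- Pfund series: n_final = 5 (far infrared)

Since this transition ends at n = 2, it belongs to the Balmer series.

For reference, this 4 → 2 line has photon energy
ΔE = 13.6057 eV × (1/2² - 1/4²) = 2.55106875 eV,
corresponding to wavelength λ = hc/ΔE = 1239.84 eV·nm / 2.55106875 eV = 486.0081 nm in the visible/near-UV region.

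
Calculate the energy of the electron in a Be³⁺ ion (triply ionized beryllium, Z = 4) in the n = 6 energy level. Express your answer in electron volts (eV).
-6.046978 eV

The energy levels of a hydrogen-like atom are given by:
E_n = -13.6057 Z² / n² eV  (with Z = 4 for Be³⁺)

For n = 6:
E_6 = -13.6057 × 4² / 6²
E_6 = -13.6057 × 16 / 36
E_6 = -6.046978 eV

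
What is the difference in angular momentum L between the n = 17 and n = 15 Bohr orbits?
2.109e-34 J·s (or 2ℏ)

In the Bohr model, L_n = nℏ where ℏ = 1.05457e-34 J·s.

L_17 = 17ℏ = 1.79277e-33 J·s
L_15 = 15ℏ = 1.58186e-33 J·s

ΔL = L_17 - L_15 = (17 - 15)ℏ = 2ℏ
ΔL = 2 × 1.05457e-34 J·s = 2.109e-34 J·s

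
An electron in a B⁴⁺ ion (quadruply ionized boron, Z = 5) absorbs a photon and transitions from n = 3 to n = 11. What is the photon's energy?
34.983 eV

The energy levels of a hydrogen-like atom are E_n = -13.6057 Z² eV / n².

Energy at n = 3: E_3 = -13.6057 × 5² / 3² = -37.793611 eV
Energy at n = 11: E_11 = -13.6057 × 5² / 11² = -2.811095 eV

The excitation energy is the difference:
ΔE = E_11 - E_3
ΔE = -2.811095 - (-37.793611)
ΔE = 34.983 eV

Since this is positive, energy must be absorbed (photon absorption).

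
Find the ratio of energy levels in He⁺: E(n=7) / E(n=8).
1.306

Using E_n = -13.6057 Z² / n² eV with Z = 2:

E_7 = -13.6057 × 2² / 7² = -54.4228 / 49 = -1.110669388 eV
E_8 = -13.6057 × 2² / 8² = -54.4228 / 64 = -0.850356250 eV

The ratio is:
E_7/E_8 = (-1.110669388) / (-0.850356250)
E_7/E_8 = (-54.4228/49) / (-54.4228/64)
E_7/E_8 = 64/49
E_7/E_8 = 1.306
(Note: the Z² factors cancel in the ratio.)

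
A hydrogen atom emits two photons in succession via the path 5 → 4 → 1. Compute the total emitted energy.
13.0615 eV

The energy levels of hydrogen are E_n = -13.6057 / n² eV.

First transition (5 → 4):
ΔE₁ = |E_4 - E_5|
ΔE₁ = |-0.8503562500 - (-0.5442280000)| = 0.3061283 eV

Second transition (4 → 1):
ΔE₂ = |E_1 - E_4|
ΔE₂ = |-13.6057000000 - (-0.8503562500)| = 12.7553438 eV

Total energy released:
E_total = ΔE₁ + ΔE₂ = 0.3061283 + 12.7553438 = 13.0615 eV

Note: This equals the direct transition 5 → 1: 13.0615 eV ✓
Energy is conserved regardless of the path taken.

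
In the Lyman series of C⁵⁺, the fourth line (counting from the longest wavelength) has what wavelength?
2.64 nm

The lines of a series are numbered from the longest wavelength (smallest ΔE) outward; the fourth line is the transition from n = n_f + 4 to n_f.
The Lyman series has all transitions ending at n_f = 1.

For C⁵⁺ (Z = 6), the fourth line (δ-line) is the jump from n = 5 to n = 1:
E_5 = -13.6057 × 6² / 5² = -19.5922 eV
E_1 = -13.6057 × 6² / 1² = -489.8052 eV
ΔE = E_5 - E_1 = 470.2130 eV

λ = hc/E = 1239.84 eV·nm / 470.2130 eV
λ = 2.64 nm

This is the δ-line of the Lyman series in C⁵⁺.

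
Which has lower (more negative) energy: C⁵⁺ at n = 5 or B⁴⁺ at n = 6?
C⁵⁺ at n = 5 (E = -19.59221 eV)

Using E_n = -13.6057 Z² / n² eV:

C⁵⁺ (Z = 6) at n = 5:
E = -13.6057 × 6² / 5² = -13.6057 × 36 / 25 = -19.59220800 eV

B⁴⁺ (Z = 5) at n = 6:
E = -13.6057 × 5² / 6² = -13.6057 × 25 / 36 = -9.44840278 eV

Since -19.59220800 eV < -9.44840278 eV,
C⁵⁺ at n = 5 is more tightly bound (requires more energy to ionize).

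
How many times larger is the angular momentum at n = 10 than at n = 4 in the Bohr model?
2.50000

In the Bohr model, L_n = nℏ, so the ratio is purely the ratio of quantum numbers:

L_10/L_4 = 10ℏ / 4ℏ = 10/4 = 2.50000

The angular momentum scales linearly with n.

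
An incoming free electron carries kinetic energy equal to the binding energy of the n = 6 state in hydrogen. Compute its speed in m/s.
3.6462e+05 m/s (or 0.1216% of c)

The binding energy at n = 6 for hydrogen is:
E_6 = -13.6057/6² = -0.37793611 eV
|E_6| = 0.37793611 eV

Convert to Joules:
KE = 0.37793611 eV × (1.602177 × 10⁻¹⁹ J/eV) = 6.055205e-20 J

Using KE = ½mv²:
v = √(2·KE/m_e)
v = √(2 × 6.055205e-20 J / 9.10938 × 10⁻³¹ kg)
v = 3.6462e+05 m/s

This is approximately 0.1216% the speed of light.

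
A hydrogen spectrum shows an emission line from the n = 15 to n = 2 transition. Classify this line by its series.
Balmer series

The spectral series in hydrogen are named based on the final (lower) energy level:
- Lyman series: n_final = 1 (ultraviolet)
- Balmer series: n_final = 2 (visible/near-UV)
- Paschen series: n_final = 3 (infrared)
- Brackett series: n_final = 4 (infrared)
- Pfund series: n_final = 5 (far infrared)

Since this transition ends at n = 2, it belongs to the Balmer series.

For reference, this 15 → 2 line has photon energy
ΔE = 13.6057 eV × (1/2² - 1/15²) = 3.3409552222 eV,
corresponding to wavelength λ = hc/ΔE = 1239.84 eV·nm / 3.3409552222 eV = 371.103447 nm in the visible/near-UV region.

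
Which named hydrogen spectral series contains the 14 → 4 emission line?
Brackett series

The spectral series in hydrogen are named based on the final (lower) energy level:
- Lyman series: n_final = 1 (ultraviolet)
- Balmer series: n_final = 2 (visible/near-UV)
- Paschen series: n_final = 3 (infrared)
- Brackett series: n_final = 4 (infrared)
- Pfund series: n_final = 5 (far infrared)

Since this transition ends at n = 4, it belongs to the Brackett series.

For reference, this 14 → 4 line has photon energy
ΔE = 13.6057 eV × (1/4² - 1/14²) = 0.78093941327 eV,
corresponding to wavelength λ = hc/ΔE = 1239.84 eV·nm / 0.78093941327 eV = 1587.62636 nm in the infrared region.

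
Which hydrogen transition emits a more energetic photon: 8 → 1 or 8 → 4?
8 → 1

Calculate the energy for each transition:

Transition 8 → 1:
ΔE₁ = |E_1 - E_8| = |-13.6057/1² - (-13.6057/8²)|
ΔE₁ = |-13.60570000 - (-0.21258906)| = 13.39311 eV

Transition 8 → 4:
ΔE₂ = |E_4 - E_8| = |-13.6057/4² - (-13.6057/8²)|
ΔE₂ = |-0.85035625 - (-0.21258906)| = 0.63777 eV

Since 13.39311 eV > 0.63777 eV, the transition 8 → 1 emits the more energetic photon.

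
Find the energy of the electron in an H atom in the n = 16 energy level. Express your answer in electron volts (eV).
-0.053147 eV

The energy levels of a hydrogen-like atom are given by:
E_n = -13.6057 eV / n²

For n = 16:
E_16 = -13.6057 eV / 16²
E_16 = -13.6057 eV / 256
E_16 = -0.053147 eV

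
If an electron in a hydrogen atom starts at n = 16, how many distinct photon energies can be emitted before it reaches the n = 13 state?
6

The electron can occupy levels n = 13, 14, ..., 16 during de-excitation — that is m = 16 - 13 + 1 = 4 distinct levels.

The number of distinct spectral lines equals the number of ways to choose 2 of these m levels (each pair gives one possible emission transition):

Number of lines = m(m-1)/2 = 4×3/2 = 6

These correspond to all possible transitions between the 4 levels:
16 → 15, 16 → 14, 16 → 13, 15 → 14, 15 → 13, 14 → 13

Each transition produces a photon with a unique energy (and thus wavelength). This count does not depend on Z.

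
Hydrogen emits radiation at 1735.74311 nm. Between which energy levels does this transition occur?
n = 10 → n = 4

First, find the photon energy from the wavelength (hc = 1239.84 eV·nm):
E = hc/λ = 1239.84 eV·nm / 1735.74311 nm = 0.71429925 eV

The energy levels of hydrogen satisfy E_n = -13.6057 / n² eV, so an emission n_i → n_f releases
ΔE = 13.6057 × (1/n_f² − 1/n_i²) eV.

Setting ΔE equal to the photon energy:
1/n_f² − 1/n_i² = 0.71429925 / 13.6057 = 0.052500000

Since 1/n_i² must be positive, we need 1/n_f² > 0.052500000, i.e. n_f ≤ 4. For each allowed n_f, solve n_i = (1/n_f² − 0.052500000)^(−1/2) and check whether it is a whole number:
  n_f = 1: 1/n_i² = 1.000000000 − 0.052500000 = 0.947500000 → n_i = 1.027  (not an integer) ✗
  n_f = 2: 1/n_i² = 0.250000000 − 0.052500000 = 0.197500000 → n_i = 2.250  (not an integer) ✗
  n_f = 3: 1/n_i² = 0.111111111 − 0.052500000 = 0.058611111 → n_i = 4.131  (not an integer) ✗
  n_f = 4: 1/n_i² = 0.062500000 − 0.052500000 = 0.010000000 → n_i = 10.000  → integer, n_i = 10 ✓

Only n_f = 4 gives an integer upper level, n_i = 10.

The transition is from n = 10 to n = 4 (emission).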